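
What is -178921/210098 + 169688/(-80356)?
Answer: -12507121325/4220658722 ≈ -2.9633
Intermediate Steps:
-178921/210098 + 169688/(-80356) = -178921*1/210098 + 169688*(-1/80356) = -178921/210098 - 42422/20089 = -12507121325/4220658722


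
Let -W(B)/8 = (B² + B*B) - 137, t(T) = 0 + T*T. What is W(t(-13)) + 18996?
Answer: -436884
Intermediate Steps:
t(T) = T² (t(T) = 0 + T² = T²)
W(B) = 1096 - 16*B² (W(B) = -8*((B² + B*B) - 137) = -8*((B² + B²) - 137) = -8*(2*B² - 137) = -8*(-137 + 2*B²) = 1096 - 16*B²)
W(t(-13)) + 18996 = (1096 - 16*((-13)²)²) + 18996 = (1096 - 16*169²) + 18996 = (1096 - 16*28561) + 18996 = (1096 - 456976) + 18996 = -455880 + 18996 = -436884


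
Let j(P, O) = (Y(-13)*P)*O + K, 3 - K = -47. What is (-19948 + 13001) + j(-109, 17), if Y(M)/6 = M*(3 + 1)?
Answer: 571239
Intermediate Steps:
Y(M) = 24*M (Y(M) = 6*(M*(3 + 1)) = 6*(M*4) = 6*(4*M) = 24*M)
K = 50 (K = 3 - 1*(-47) = 3 + 47 = 50)
j(P, O) = 50 - 312*O*P (j(P, O) = ((24*(-13))*P)*O + 50 = (-312*P)*O + 50 = -312*O*P + 50 = 50 - 312*O*P)
(-19948 + 13001) + j(-109, 17) = (-19948 + 13001) + (50 - 312*17*(-109)) = -6947 + (50 + 578136) = -6947 + 578186 = 571239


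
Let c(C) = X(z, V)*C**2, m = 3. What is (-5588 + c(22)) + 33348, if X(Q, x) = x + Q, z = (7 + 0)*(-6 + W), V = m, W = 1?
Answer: 12272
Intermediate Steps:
V = 3
z = -35 (z = (7 + 0)*(-6 + 1) = 7*(-5) = -35)
X(Q, x) = Q + x
c(C) = -32*C**2 (c(C) = (-35 + 3)*C**2 = -32*C**2)
(-5588 + c(22)) + 33348 = (-5588 - 32*22**2) + 33348 = (-5588 - 32*484) + 33348 = (-5588 - 15488) + 33348 = -21076 + 33348 = 12272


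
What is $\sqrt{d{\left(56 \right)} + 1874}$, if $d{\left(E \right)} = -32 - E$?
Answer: $\sqrt{1786} \approx 42.261$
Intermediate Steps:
$\sqrt{d{\left(56 \right)} + 1874} = \sqrt{\left(-32 - 56\right) + 1874} = \sqrt{-88 + 1874} = \sqrt{1786}$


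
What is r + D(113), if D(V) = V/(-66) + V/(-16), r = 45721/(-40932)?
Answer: -17814887/1801008 ≈ -9.8916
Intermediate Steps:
r = -45721/40932 (r = 45721*(-1/40932) = -45721/40932 ≈ -1.1170)
D(V) = -41*V/528 (D(V) = V*(-1/66) + V*(-1/16) = -V/66 - V/16 = -41*V/528)
r + D(113) = -45721/40932 - 41/528*113 = -45721/40932 - 4633/528 = -17814887/1801008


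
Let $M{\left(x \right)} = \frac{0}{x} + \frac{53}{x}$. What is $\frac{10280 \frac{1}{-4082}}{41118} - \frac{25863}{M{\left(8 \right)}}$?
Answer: $- \frac{8681882120986}{2223928707} \approx -3903.8$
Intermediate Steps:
$M{\left(x \right)} = \frac{53}{x}$ ($M{\left(x \right)} = 0 + \frac{53}{x} = \frac{53}{x}$)
$\frac{10280 \frac{1}{-4082}}{41118} - \frac{25863}{M{\left(8 \right)}} = \frac{10280 \frac{1}{-4082}}{41118} - \frac{25863}{53 \cdot \frac{1}{8}} = 10280 \left(- \frac{1}{4082}\right) \frac{1}{41118} - \frac{25863}{53 \cdot \frac{1}{8}} = \left(- \frac{5140}{2041}\right) \frac{1}{41118} - \frac{25863}{\frac{53}{8}} = - \frac{2570}{41960919} - \frac{206904}{53} = - \frac{8681882120986}{2223928707}$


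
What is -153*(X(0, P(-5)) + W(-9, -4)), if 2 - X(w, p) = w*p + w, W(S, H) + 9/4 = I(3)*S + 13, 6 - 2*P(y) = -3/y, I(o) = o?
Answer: 8721/4 ≈ 2180.3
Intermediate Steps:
P(y) = 3 + 3/(2*y) (P(y) = 3 - (-3)/(2*y) = 3 + 3/(2*y))
W(S, H) = 43/4 + 3*S (W(S, H) = -9/4 + (3*S + 13) = -9/4 + (13 + 3*S) = 43/4 + 3*S)
X(w, p) = 2 - w - p*w (X(w, p) = 2 - (w*p + w) = 2 - (p*w + w) = 2 - (w + p*w) = 2 + (-w - p*w) = 2 - w - p*w)
-153*(X(0, P(-5)) + W(-9, -4)) = -153*((2 - 1*0 - 1*(3 + (3/2)/(-5))*0) + (43/4 + 3*(-9))) = -153*((2 + 0 - 1*(3 + (3/2)*(-⅕))*0) + (43/4 - 27)) = -153*((2 + 0 - 1*(3 - 3/10)*0) - 65/4) = -153*((2 + 0 - 1*27/10*0) - 65/4) = -153*((2 + 0 + 0) - 65/4) = -153*(2 - 65/4) = -153*(-57/4) = 8721/4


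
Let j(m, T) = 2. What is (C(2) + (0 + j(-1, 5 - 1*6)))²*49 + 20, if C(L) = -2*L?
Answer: 216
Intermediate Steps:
(C(2) + (0 + j(-1, 5 - 1*6)))²*49 + 20 = (-2*2 + (0 + 2))²*49 + 20 = (-4 + 2)²*49 + 20 = (-2)²*49 + 20 = 4*49 + 20 = 196 + 20 = 216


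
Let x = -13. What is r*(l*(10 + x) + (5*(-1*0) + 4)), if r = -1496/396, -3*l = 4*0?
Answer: -136/9 ≈ -15.111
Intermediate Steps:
l = 0 (l = -4*0/3 = -⅓*0 = 0)
r = -34/9 (r = -1496*1/396 = -34/9 ≈ -3.7778)
r*(l*(10 + x) + (5*(-1*0) + 4)) = -34*(0*(10 - 13) + (5*(-1*0) + 4))/9 = -34*(0*(-3) + (5*0 + 4))/9 = -34*(0 + (0 + 4))/9 = -34*(0 + 4)/9 = -34/9*4 = -136/9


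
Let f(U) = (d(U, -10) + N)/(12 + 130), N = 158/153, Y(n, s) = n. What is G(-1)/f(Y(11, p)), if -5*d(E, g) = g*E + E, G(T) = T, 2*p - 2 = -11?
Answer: -108630/15937 ≈ -6.8162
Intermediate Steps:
p = -9/2 (p = 1 + (1/2)*(-11) = 1 - 11/2 = -9/2 ≈ -4.5000)
d(E, g) = -E/5 - E*g/5 (d(E, g) = -(g*E + E)/5 = -(E*g + E)/5 = -(E + E*g)/5 = -E/5 - E*g/5)
N = 158/153 (N = 158*(1/153) = 158/153 ≈ 1.0327)
f(U) = 79/10863 + 9*U/710 (f(U) = (-U*(1 - 10)/5 + 158/153)/(12 + 130) = (-1/5*U*(-9) + 158/153)/142 = (9*U/5 + 158/153)*(1/142) = (158/153 + 9*U/5)*(1/142) = 79/10863 + 9*U/710)
G(-1)/f(Y(11, p)) = -1/(79/10863 + (9/710)*11) = -1/(79/10863 + 99/710) = -1/15937/108630 = -1*108630/15937 = -108630/15937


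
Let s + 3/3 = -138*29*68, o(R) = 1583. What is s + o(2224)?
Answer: -270554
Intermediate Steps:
s = -272137 (s = -1 - 138*29*68 = -1 - 4002*68 = -1 - 272136 = -272137)
s + o(2224) = -272137 + 1583 = -270554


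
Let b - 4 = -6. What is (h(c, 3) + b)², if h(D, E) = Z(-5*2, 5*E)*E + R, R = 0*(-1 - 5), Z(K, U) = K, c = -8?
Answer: 1024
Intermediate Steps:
b = -2 (b = 4 - 6 = -2)
R = 0 (R = 0*(-6) = 0)
h(D, E) = -10*E (h(D, E) = (-5*2)*E + 0 = -10*E + 0 = -10*E)
(h(c, 3) + b)² = (-10*3 - 2)² = (-30 - 2)² = (-32)² = 1024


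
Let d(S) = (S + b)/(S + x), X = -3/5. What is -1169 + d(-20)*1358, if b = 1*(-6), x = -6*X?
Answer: 40341/41 ≈ 983.93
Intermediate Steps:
X = -⅗ (X = -3*⅕ = -⅗ ≈ -0.60000)
x = 18/5 (x = -6*(-⅗) = 18/5 ≈ 3.6000)
b = -6
d(S) = (-6 + S)/(18/5 + S) (d(S) = (S - 6)/(S + 18/5) = (-6 + S)/(18/5 + S))
-1169 + d(-20)*1358 = -1169 + (5*(-6 - 20)/(18 + 5*(-20)))*1358 = -1169 + (5*(-26)/(18 - 100))*1358 = -1169 + (5*(-26)/(-82))*1358 = -1169 + (5*(-1/82)*(-26))*1358 = -1169 + (65/41)*1358 = -1169 + 88270/41 = 40341/41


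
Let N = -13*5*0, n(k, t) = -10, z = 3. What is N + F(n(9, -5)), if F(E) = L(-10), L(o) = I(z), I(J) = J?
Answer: 3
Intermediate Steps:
N = 0 (N = -65*0 = 0)
L(o) = 3
F(E) = 3
N + F(n(9, -5)) = 0 + 3 = 3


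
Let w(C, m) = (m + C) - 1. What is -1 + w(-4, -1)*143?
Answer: -859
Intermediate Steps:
w(C, m) = -1 + C + m (w(C, m) = (C + m) - 1 = -1 + C + m)
-1 + w(-4, -1)*143 = -1 + (-1 - 4 - 1)*143 = -1 - 6*143 = -1 - 858 = -859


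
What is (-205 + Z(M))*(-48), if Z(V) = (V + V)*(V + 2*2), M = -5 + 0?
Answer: 9360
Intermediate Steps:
M = -5
Z(V) = 2*V*(4 + V) (Z(V) = (2*V)*(V + 4) = (2*V)*(4 + V) = 2*V*(4 + V))
(-205 + Z(M))*(-48) = (-205 + 2*(-5)*(4 - 5))*(-48) = (-205 + 2*(-5)*(-1))*(-48) = (-205 + 10)*(-48) = -195*(-48) = 9360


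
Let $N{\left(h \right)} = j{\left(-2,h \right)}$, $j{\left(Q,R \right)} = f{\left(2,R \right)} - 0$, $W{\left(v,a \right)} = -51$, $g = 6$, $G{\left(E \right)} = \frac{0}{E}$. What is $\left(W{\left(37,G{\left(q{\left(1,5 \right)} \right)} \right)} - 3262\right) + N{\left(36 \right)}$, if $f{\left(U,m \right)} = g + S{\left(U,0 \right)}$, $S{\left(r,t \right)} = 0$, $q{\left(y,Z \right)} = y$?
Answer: $-3307$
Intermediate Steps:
$G{\left(E \right)} = 0$
$f{\left(U,m \right)} = 6$ ($f{\left(U,m \right)} = 6 + 0 = 6$)
$j{\left(Q,R \right)} = 6$ ($j{\left(Q,R \right)} = 6 - 0 = 6 + 0 = 6$)
$N{\left(h \right)} = 6$
$\left(W{\left(37,G{\left(q{\left(1,5 \right)} \right)} \right)} - 3262\right) + N{\left(36 \right)} = \left(-51 - 3262\right) + 6 = -3313 + 6 = -3307$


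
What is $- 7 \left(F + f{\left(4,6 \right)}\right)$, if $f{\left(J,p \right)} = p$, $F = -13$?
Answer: $49$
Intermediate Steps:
$- 7 \left(F + f{\left(4,6 \right)}\right) = - 7 \left(-13 + 6\right) = \left(-7\right) \left(-7\right) = 49$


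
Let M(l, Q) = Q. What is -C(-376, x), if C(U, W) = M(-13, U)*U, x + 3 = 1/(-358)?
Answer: -141376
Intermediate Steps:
x = -1075/358 (x = -3 + 1/(-358) = -3 - 1/358 = -1075/358 ≈ -3.0028)
C(U, W) = U**2 (C(U, W) = U*U = U**2)
-C(-376, x) = -1*(-376)**2 = -1*141376 = -141376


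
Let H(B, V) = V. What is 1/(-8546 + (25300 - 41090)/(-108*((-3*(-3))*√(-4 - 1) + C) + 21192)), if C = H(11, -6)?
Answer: -205851720576/1759356172451981 + 767394*I*√5/1759356172451981 ≈ -0.000117 + 9.7533e-10*I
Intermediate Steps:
C = -6
1/(-8546 + (25300 - 41090)/(-108*((-3*(-3))*√(-4 - 1) + C) + 21192)) = 1/(-8546 + (25300 - 41090)/(-108*((-3*(-3))*√(-4 - 1) - 6) + 21192)) = 1/(-8546 - 15790/(-108*(9*√(-5) - 6) + 21192)) = 1/(-8546 - 15790/(-108*(9*(I*√5) - 6) + 21192)) = 1/(-8546 - 15790/(-108*(9*I*√5 - 6) + 21192)) = 1/(-8546 - 15790/(-108*(-6 + 9*I*√5) + 21192)) = 1/(-8546 - 15790/((648 - 972*I*√5) + 21192)) = 1/(-8546 - 15790/(21840 - 972*I*√5))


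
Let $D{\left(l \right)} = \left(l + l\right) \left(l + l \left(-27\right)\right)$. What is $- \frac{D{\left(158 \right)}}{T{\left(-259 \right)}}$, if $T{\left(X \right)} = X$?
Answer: $- \frac{1298128}{259} \approx -5012.1$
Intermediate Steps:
$D{\left(l \right)} = - 52 l^{2}$ ($D{\left(l \right)} = 2 l \left(l - 27 l\right) = 2 l \left(- 26 l\right) = - 52 l^{2}$)
$- \frac{D{\left(158 \right)}}{T{\left(-259 \right)}} = - \frac{\left(-52\right) 158^{2}}{-259} = - \frac{\left(-52\right) 24964 \left(-1\right)}{259} = - \frac{\left(-1298128\right) \left(-1\right)}{259} = \left(-1\right) \frac{1298128}{259} = - \frac{1298128}{259}$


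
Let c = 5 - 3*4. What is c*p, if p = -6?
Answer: 42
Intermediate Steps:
c = -7 (c = 5 - 12 = -7)
c*p = -7*(-6) = 42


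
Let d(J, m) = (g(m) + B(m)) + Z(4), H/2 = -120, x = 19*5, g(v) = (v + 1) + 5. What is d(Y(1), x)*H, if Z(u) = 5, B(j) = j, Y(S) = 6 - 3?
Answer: -48240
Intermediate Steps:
Y(S) = 3
g(v) = 6 + v (g(v) = (1 + v) + 5 = 6 + v)
x = 95
H = -240 (H = 2*(-120) = -240)
d(J, m) = 11 + 2*m (d(J, m) = ((6 + m) + m) + 5 = (6 + 2*m) + 5 = 11 + 2*m)
d(Y(1), x)*H = (11 + 2*95)*(-240) = (11 + 190)*(-240) = 201*(-240) = -48240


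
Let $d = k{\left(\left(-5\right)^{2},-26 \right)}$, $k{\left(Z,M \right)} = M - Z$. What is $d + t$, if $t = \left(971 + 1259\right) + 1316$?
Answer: $3495$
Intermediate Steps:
$d = -51$ ($d = -26 - \left(-5\right)^{2} = -26 - 25 = -51$)
$t = 3546$ ($t = 2230 + 1316 = 3546$)
$d + t = -51 + 3546 = 3495$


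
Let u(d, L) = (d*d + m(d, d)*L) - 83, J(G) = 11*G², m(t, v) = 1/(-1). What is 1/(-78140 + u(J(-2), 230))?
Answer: -1/76517 ≈ -1.3069e-5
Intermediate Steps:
m(t, v) = -1
u(d, L) = -83 + d² - L (u(d, L) = (d*d - L) - 83 = (d² - L) - 83 = -83 + d² - L)
1/(-78140 + u(J(-2), 230)) = 1/(-78140 + (-83 + (11*(-2)²)² - 1*230)) = 1/(-78140 + (-83 + (11*4)² - 230)) = 1/(-78140 + (-83 + 44² - 230)) = 1/(-78140 + (-83 + 1936 - 230)) = 1/(-78140 + 1623) = 1/(-76517) = -1/76517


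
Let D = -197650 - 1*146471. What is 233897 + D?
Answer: -110224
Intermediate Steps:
D = -344121 (D = -197650 - 146471 = -344121)
233897 + D = 233897 - 344121 = -110224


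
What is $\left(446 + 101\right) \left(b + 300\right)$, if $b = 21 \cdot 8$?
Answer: $255996$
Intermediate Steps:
$b = 168$
$\left(446 + 101\right) \left(b + 300\right) = \left(446 + 101\right) \left(168 + 300\right) = 547 \cdot 468 = 255996$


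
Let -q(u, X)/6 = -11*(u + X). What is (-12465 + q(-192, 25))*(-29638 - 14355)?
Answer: 1033263591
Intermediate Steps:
q(u, X) = 66*X + 66*u (q(u, X) = -(-66)*(u + X) = -(-66)*(X + u) = -6*(-11*X - 11*u) = 66*X + 66*u)
(-12465 + q(-192, 25))*(-29638 - 14355) = (-12465 + (66*25 + 66*(-192)))*(-29638 - 14355) = (-12465 + (1650 - 12672))*(-43993) = (-12465 - 11022)*(-43993) = -23487*(-43993) = 1033263591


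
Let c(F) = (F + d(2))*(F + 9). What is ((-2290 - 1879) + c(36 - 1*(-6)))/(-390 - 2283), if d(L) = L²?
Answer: 1823/2673 ≈ 0.68200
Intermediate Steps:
c(F) = (4 + F)*(9 + F) (c(F) = (F + 2²)*(F + 9) = (F + 4)*(9 + F) = (4 + F)*(9 + F))
((-2290 - 1879) + c(36 - 1*(-6)))/(-390 - 2283) = ((-2290 - 1879) + (36 + (36 - 1*(-6))² + 13*(36 - 1*(-6))))/(-390 - 2283) = (-4169 + (36 + (36 + 6)² + 13*(36 + 6)))/(-2673) = (-4169 + (36 + 42² + 13*42))*(-1/2673) = (-4169 + (36 + 1764 + 546))*(-1/2673) = (-4169 + 2346)*(-1/2673) = -1823*(-1/2673) = 1823/2673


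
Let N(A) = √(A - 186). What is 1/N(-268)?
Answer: -I*√454/454 ≈ -0.046932*I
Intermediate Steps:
N(A) = √(-186 + A)
1/N(-268) = 1/(√(-186 - 268)) = 1/(√(-454)) = 1/(I*√454) = -I*√454/454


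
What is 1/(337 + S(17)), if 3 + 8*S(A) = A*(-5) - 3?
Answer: 8/2605 ≈ 0.0030710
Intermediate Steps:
S(A) = -¾ - 5*A/8 (S(A) = -3/8 + (A*(-5) - 3)/8 = -3/8 + (-5*A - 3)/8 = -3/8 + (-3 - 5*A)/8 = -3/8 + (-3/8 - 5*A/8) = -¾ - 5*A/8)
1/(337 + S(17)) = 1/(337 + (-¾ - 5/8*17)) = 1/(337 + (-¾ - 85/8)) = 1/(337 - 91/8) = 1/(2605/8) = 8/2605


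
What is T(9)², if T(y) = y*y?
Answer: 6561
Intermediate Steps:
T(y) = y²
T(9)² = (9²)² = 81² = 6561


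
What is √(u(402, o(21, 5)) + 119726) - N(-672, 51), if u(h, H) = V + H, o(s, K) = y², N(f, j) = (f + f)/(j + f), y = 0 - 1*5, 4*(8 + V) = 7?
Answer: -448/207 + √478979/2 ≈ 343.88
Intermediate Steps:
V = -25/4 (V = -8 + (¼)*7 = -8 + 7/4 = -25/4 ≈ -6.2500)
y = -5 (y = 0 - 5 = -5)
N(f, j) = 2*f/(f + j) (N(f, j) = (2*f)/(f + j) = 2*f/(f + j))
o(s, K) = 25 (o(s, K) = (-5)² = 25)
u(h, H) = -25/4 + H
√(u(402, o(21, 5)) + 119726) - N(-672, 51) = √((-25/4 + 25) + 119726) - 2*(-672)/(-672 + 51) = √(75/4 + 119726) - 2*(-672)/(-621) = √(478979/4) - 2*(-672)*(-1)/621 = √478979/2 - 1*448/207 = √478979/2 - 448/207 = -448/207 + √478979/2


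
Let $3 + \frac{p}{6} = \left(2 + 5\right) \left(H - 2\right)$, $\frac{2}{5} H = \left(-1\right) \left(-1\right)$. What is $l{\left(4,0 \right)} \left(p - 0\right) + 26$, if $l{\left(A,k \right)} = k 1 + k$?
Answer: $26$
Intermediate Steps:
$H = \frac{5}{2}$ ($H = \frac{5 \left(\left(-1\right) \left(-1\right)\right)}{2} = \frac{5}{2} \cdot 1 = \frac{5}{2} \approx 2.5$)
$l{\left(A,k \right)} = 2 k$ ($l{\left(A,k \right)} = k + k = 2 k$)
$p = 3$ ($p = -18 + 6 \left(2 + 5\right) \left(\frac{5}{2} - 2\right) = -18 + 6 \cdot 7 \cdot \frac{1}{2} = -18 + 6 \cdot \frac{7}{2} = -18 + 21 = 3$)
$l{\left(4,0 \right)} \left(p - 0\right) + 26 = 2 \cdot 0 \left(3 - 0\right) + 26 = 0 \left(3 + 0\right) + 26 = 0 \cdot 3 + 26 = 0 + 26 = 26$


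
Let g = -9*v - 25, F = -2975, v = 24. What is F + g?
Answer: -3216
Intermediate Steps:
g = -241 (g = -9*24 - 25 = -216 - 25 = -241)
F + g = -2975 - 241 = -3216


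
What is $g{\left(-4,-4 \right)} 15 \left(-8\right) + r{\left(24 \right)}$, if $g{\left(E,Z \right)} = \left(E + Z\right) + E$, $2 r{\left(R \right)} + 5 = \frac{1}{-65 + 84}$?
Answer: $\frac{27313}{19} \approx 1437.5$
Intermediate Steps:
$r{\left(R \right)} = - \frac{47}{19}$ ($r{\left(R \right)} = - \frac{5}{2} + \frac{1}{2 \left(-65 + 84\right)} = - \frac{5}{2} + \frac{1}{2 \cdot 19} = - \frac{5}{2} + \frac{1}{2} \cdot \frac{1}{19} = - \frac{5}{2} + \frac{1}{38} = - \frac{47}{19}$)
$g{\left(E,Z \right)} = Z + 2 E$
$g{\left(-4,-4 \right)} 15 \left(-8\right) + r{\left(24 \right)} = \left(-4 + 2 \left(-4\right)\right) 15 \left(-8\right) - \frac{47}{19} = \left(-4 - 8\right) 15 \left(-8\right) - \frac{47}{19} = \left(-12\right) 15 \left(-8\right) - \frac{47}{19} = \left(-180\right) \left(-8\right) - \frac{47}{19} = 1440 - \frac{47}{19} = \frac{27313}{19}$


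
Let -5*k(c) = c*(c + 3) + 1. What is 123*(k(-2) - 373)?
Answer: -229272/5 ≈ -45854.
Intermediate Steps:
k(c) = -⅕ - c*(3 + c)/5 (k(c) = -(c*(c + 3) + 1)/5 = -(c*(3 + c) + 1)/5 = -(1 + c*(3 + c))/5 = -⅕ - c*(3 + c)/5)
123*(k(-2) - 373) = 123*((-⅕ - ⅗*(-2) - ⅕*(-2)²) - 373) = 123*((-⅕ + 6/5 - ⅕*4) - 373) = 123*((-⅕ + 6/5 - ⅘) - 373) = 123*(⅕ - 373) = 123*(-1864/5) = -229272/5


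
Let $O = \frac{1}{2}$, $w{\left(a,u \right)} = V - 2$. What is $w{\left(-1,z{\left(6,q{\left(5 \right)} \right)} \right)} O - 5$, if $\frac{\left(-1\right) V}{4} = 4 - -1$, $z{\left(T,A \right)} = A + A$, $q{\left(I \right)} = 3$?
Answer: $-16$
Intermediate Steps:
$z{\left(T,A \right)} = 2 A$
$V = -20$ ($V = - 4 \left(4 - -1\right) = - 4 \left(4 + 1\right) = \left(-4\right) 5 = -20$)
$w{\left(a,u \right)} = -22$ ($w{\left(a,u \right)} = -20 - 2 = -22$)
$O = \frac{1}{2} \approx 0.5$
$w{\left(-1,z{\left(6,q{\left(5 \right)} \right)} \right)} O - 5 = \left(-22\right) \frac{1}{2} - 5 = -11 - 5 = -16$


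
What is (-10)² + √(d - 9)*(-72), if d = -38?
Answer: 100 - 72*I*√47 ≈ 100.0 - 493.61*I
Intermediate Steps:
(-10)² + √(d - 9)*(-72) = (-10)² + √(-38 - 9)*(-72) = 100 + √(-47)*(-72) = 100 + (I*√47)*(-72) = 100 - 72*I*√47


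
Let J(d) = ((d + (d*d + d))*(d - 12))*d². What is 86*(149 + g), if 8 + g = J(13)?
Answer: 2846256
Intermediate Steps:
J(d) = d²*(-12 + d)*(d² + 2*d) (J(d) = ((d + (d² + d))*(-12 + d))*d² = ((d + (d + d²))*(-12 + d))*d² = ((d² + 2*d)*(-12 + d))*d² = ((-12 + d)*(d² + 2*d))*d² = d²*(-12 + d)*(d² + 2*d))
g = 32947 (g = -8 + 13³*(-24 + 13² - 10*13) = -8 + 2197*(-24 + 169 - 130) = -8 + 2197*15 = -8 + 32955 = 32947)
86*(149 + g) = 86*(149 + 32947) = 86*33096 = 2846256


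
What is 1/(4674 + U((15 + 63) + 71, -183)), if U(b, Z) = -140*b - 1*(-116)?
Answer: -1/16070 ≈ -6.2228e-5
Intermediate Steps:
U(b, Z) = 116 - 140*b (U(b, Z) = -140*b + 116 = 116 - 140*b)
1/(4674 + U((15 + 63) + 71, -183)) = 1/(4674 + (116 - 140*((15 + 63) + 71))) = 1/(4674 + (116 - 140*(78 + 71))) = 1/(4674 + (116 - 140*149)) = 1/(4674 + (116 - 20860)) = 1/(4674 - 20744) = 1/(-16070) = -1/16070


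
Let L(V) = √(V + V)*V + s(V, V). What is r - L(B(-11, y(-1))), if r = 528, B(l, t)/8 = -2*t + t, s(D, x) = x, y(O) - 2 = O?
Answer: 536 + 32*I ≈ 536.0 + 32.0*I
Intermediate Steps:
y(O) = 2 + O
B(l, t) = -8*t (B(l, t) = 8*(-2*t + t) = 8*(-t) = -8*t)
L(V) = V + √2*V^(3/2) (L(V) = √(V + V)*V + V = √(2*V)*V + V = (√2*√V)*V + V = √2*V^(3/2) + V = V + √2*V^(3/2))
r - L(B(-11, y(-1))) = 528 - (-8*(2 - 1) + √2*(-8*(2 - 1))^(3/2)) = 528 - (-8*1 + √2*(-8*1)^(3/2)) = 528 - (-8 + √2*(-8)^(3/2)) = 528 - (-8 + √2*(-16*I*√2)) = 528 - (-8 - 32*I) = 528 + (8 + 32*I) = 536 + 32*I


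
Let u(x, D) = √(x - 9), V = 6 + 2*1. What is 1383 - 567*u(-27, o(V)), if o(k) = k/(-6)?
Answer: 1383 - 3402*I ≈ 1383.0 - 3402.0*I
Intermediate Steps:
V = 8 (V = 6 + 2 = 8)
o(k) = -k/6 (o(k) = k*(-⅙) = -k/6)
u(x, D) = √(-9 + x)
1383 - 567*u(-27, o(V)) = 1383 - 567*√(-9 - 27) = 1383 - 3402*I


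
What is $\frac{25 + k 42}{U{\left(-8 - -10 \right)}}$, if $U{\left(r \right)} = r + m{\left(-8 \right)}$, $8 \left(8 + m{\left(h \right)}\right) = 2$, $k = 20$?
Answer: $- \frac{3460}{23} \approx -150.43$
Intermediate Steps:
$m{\left(h \right)} = - \frac{31}{4}$ ($m{\left(h \right)} = -8 + \frac{1}{8} \cdot 2 = -8 + \frac{1}{4} = - \frac{31}{4}$)
$U{\left(r \right)} = - \frac{31}{4} + r$ ($U{\left(r \right)} = r - \frac{31}{4} = - \frac{31}{4} + r$)
$\frac{25 + k 42}{U{\left(-8 - -10 \right)}} = \frac{25 + 20 \cdot 42}{- \frac{31}{4} - -2} = \frac{25 + 840}{- \frac{31}{4} + \left(-8 + 10\right)} = \frac{865}{- \frac{31}{4} + 2} = \frac{865}{- \frac{23}{4}} = 865 \left(- \frac{4}{23}\right) = - \frac{3460}{23}$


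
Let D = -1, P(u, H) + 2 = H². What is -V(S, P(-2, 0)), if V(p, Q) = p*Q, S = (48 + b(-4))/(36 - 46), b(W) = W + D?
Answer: -43/5 ≈ -8.6000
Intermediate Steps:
P(u, H) = -2 + H²
b(W) = -1 + W (b(W) = W - 1 = -1 + W)
S = -43/10 (S = (48 + (-1 - 4))/(36 - 46) = (48 - 5)/(-10) = 43*(-⅒) = -43/10 ≈ -4.3000)
V(p, Q) = Q*p
-V(S, P(-2, 0)) = -(-2 + 0²)*(-43)/10 = -(-2 + 0)*(-43)/10 = -(-2)*(-43)/10 = -1*43/5 = -43/5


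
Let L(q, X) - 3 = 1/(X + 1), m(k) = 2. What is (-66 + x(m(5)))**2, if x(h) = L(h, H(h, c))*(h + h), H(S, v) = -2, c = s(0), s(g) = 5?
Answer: 3364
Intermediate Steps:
c = 5
L(q, X) = 3 + 1/(1 + X) (L(q, X) = 3 + 1/(X + 1) = 3 + 1/(1 + X))
x(h) = 4*h (x(h) = ((4 + 3*(-2))/(1 - 2))*(h + h) = ((4 - 6)/(-1))*(2*h) = (-1*(-2))*(2*h) = 2*(2*h) = 4*h)
(-66 + x(m(5)))**2 = (-66 + 4*2)**2 = (-66 + 8)**2 = (-58)**2 = 3364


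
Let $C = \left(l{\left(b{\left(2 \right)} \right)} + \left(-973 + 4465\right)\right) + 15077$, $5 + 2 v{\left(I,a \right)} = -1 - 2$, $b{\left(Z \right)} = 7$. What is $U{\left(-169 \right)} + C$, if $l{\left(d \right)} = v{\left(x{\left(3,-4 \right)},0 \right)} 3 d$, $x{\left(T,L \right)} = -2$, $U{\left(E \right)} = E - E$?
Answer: $18485$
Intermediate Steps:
$U{\left(E \right)} = 0$
$v{\left(I,a \right)} = -4$ ($v{\left(I,a \right)} = - \frac{5}{2} + \frac{-1 - 2}{2} = - \frac{5}{2} + \frac{1}{2} \left(-3\right) = - \frac{5}{2} - \frac{3}{2} = -4$)
$l{\left(d \right)} = - 12 d$ ($l{\left(d \right)} = \left(-4\right) 3 d = - 12 d$)
$C = 18485$ ($C = \left(\left(-12\right) 7 + \left(-973 + 4465\right)\right) + 15077 = \left(-84 + 3492\right) + 15077 = 3408 + 15077 = 18485$)
$U{\left(-169 \right)} + C = 0 + 18485 = 18485$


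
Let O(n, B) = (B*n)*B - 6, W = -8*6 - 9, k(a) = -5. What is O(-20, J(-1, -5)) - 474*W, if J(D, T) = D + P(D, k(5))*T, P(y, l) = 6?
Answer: 7792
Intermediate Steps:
W = -57 (W = -48 - 9 = -57)
J(D, T) = D + 6*T
O(n, B) = -6 + n*B² (O(n, B) = n*B² - 6 = -6 + n*B²)
O(-20, J(-1, -5)) - 474*W = (-6 - 20*(-1 + 6*(-5))²) - 474*(-57) = (-6 - 20*(-1 - 30)²) + 27018 = (-6 - 20*(-31)²) + 27018 = (-6 - 20*961) + 27018 = (-6 - 19220) + 27018 = -19226 + 27018 = 7792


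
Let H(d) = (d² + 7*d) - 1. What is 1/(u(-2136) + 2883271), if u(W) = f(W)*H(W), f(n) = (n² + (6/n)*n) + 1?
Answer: 1/20748181463400 ≈ 4.8197e-14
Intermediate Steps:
f(n) = 7 + n² (f(n) = (n² + 6) + 1 = (6 + n²) + 1 = 7 + n²)
H(d) = -1 + d² + 7*d
u(W) = (7 + W²)*(-1 + W² + 7*W)
1/(u(-2136) + 2883271) = 1/((7 + (-2136)²)*(-1 + (-2136)² + 7*(-2136)) + 2883271) = 1/((7 + 4562496)*(-1 + 4562496 - 14952) + 2883271) = 1/(4562503*4547543 + 2883271) = 1/(20748178580129 + 2883271) = 1/20748181463400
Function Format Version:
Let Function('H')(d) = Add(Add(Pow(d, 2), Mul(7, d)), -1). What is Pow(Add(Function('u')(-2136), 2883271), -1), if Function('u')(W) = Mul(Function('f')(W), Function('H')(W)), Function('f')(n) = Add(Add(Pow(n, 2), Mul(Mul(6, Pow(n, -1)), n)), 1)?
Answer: Rational(1, 20748181463400) ≈ 4.8197e-14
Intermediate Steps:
Function('f')(n) = Add(7, Pow(n, 2)) (Function('f')(n) = Add(Add(Pow(n, 2), 6), 1) = Add(Add(6, Pow(n, 2)), 1) = Add(7, Pow(n, 2)))
Function('H')(d) = Add(-1, Pow(d, 2), Mul(7, d))
Function('u')(W) = Mul(Add(7, Pow(W, 2)), Add(-1, Pow(W, 2), Mul(7, W)))
Pow(Add(Function('u')(-2136), 2883271), -1) = Pow(Add(Mul(Add(7, Pow(-2136, 2)), Add(-1, Pow(-2136, 2), Mul(7, -2136))), 2883271), -1) = Pow(Add(Mul(Add(7, 4562496), Add(-1, 4562496, -14952)), 2883271), -1) = Pow(Add(Mul(4562503, 4547543), 2883271), -1) = Pow(Add(20748178580129, 2883271), -1) = Pow(20748181463400, -1) = Rational(1, 20748181463400)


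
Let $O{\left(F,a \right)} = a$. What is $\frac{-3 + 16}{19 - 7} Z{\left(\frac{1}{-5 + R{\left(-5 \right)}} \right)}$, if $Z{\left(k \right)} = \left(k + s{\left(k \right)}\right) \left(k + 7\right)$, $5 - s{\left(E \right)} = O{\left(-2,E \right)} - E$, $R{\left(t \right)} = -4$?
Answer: $\frac{8866}{243} \approx 36.486$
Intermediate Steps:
$s{\left(E \right)} = 5$ ($s{\left(E \right)} = 5 - \left(E - E\right) = 5 - 0 = 5 + 0 = 5$)
$Z{\left(k \right)} = \left(5 + k\right) \left(7 + k\right)$ ($Z{\left(k \right)} = \left(k + 5\right) \left(k + 7\right) = \left(5 + k\right) \left(7 + k\right)$)
$\frac{-3 + 16}{19 - 7} Z{\left(\frac{1}{-5 + R{\left(-5 \right)}} \right)} = \frac{-3 + 16}{19 - 7} \left(35 + \left(\frac{1}{-5 - 4}\right)^{2} + \frac{12}{-5 - 4}\right) = \frac{13}{12} \left(35 + \left(\frac{1}{-9}\right)^{2} + \frac{12}{-9}\right) = 13 \cdot \frac{1}{12} \left(35 + \left(- \frac{1}{9}\right)^{2} + 12 \left(- \frac{1}{9}\right)\right) = \frac{13 \left(35 + \frac{1}{81} - \frac{4}{3}\right)}{12} = \frac{13}{12} \cdot \frac{2728}{81} = \frac{8866}{243}$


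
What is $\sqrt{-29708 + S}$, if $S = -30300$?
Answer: $2 i \sqrt{15002} \approx 244.97 i$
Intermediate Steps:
$\sqrt{-29708 + S} = \sqrt{-29708 - 30300} = \sqrt{-60008} = 2 i \sqrt{15002}$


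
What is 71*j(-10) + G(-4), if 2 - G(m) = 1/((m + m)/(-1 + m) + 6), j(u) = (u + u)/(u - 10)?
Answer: 2769/38 ≈ 72.868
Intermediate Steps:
j(u) = 2*u/(-10 + u) (j(u) = (2*u)/(-10 + u) = 2*u/(-10 + u))
G(m) = 2 - 1/(6 + 2*m/(-1 + m)) (G(m) = 2 - 1/((m + m)/(-1 + m) + 6) = 2 - 1/((2*m)/(-1 + m) + 6) = 2 - 1/(2*m/(-1 + m) + 6) = 2 - 1/(6 + 2*m/(-1 + m)))
71*j(-10) + G(-4) = 71*(2*(-10)/(-10 - 10)) + (-11 + 15*(-4))/(2*(-3 + 4*(-4))) = 71*(2*(-10)/(-20)) + (-11 - 60)/(2*(-3 - 16)) = 71*(2*(-10)*(-1/20)) + (½)*(-71)/(-19) = 71*1 + (½)*(-1/19)*(-71) = 71 + 71/38 = 2769/38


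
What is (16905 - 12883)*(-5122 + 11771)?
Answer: 26742278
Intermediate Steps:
(16905 - 12883)*(-5122 + 11771) = 4022*6649 = 26742278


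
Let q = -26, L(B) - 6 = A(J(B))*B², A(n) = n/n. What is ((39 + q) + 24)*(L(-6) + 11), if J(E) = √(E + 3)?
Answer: 1961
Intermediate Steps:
J(E) = √(3 + E)
A(n) = 1
L(B) = 6 + B² (L(B) = 6 + 1*B² = 6 + B²)
((39 + q) + 24)*(L(-6) + 11) = ((39 - 26) + 24)*((6 + (-6)²) + 11) = (13 + 24)*((6 + 36) + 11) = 37*(42 + 11) = 37*53 = 1961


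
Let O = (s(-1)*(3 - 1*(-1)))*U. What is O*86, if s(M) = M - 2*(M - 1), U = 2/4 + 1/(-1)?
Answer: -516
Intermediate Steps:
U = -½ (U = 2*(¼) + 1*(-1) = ½ - 1 = -½ ≈ -0.50000)
s(M) = 2 - M (s(M) = M - 2*(-1 + M) = M + (2 - 2*M) = 2 - M)
O = -6 (O = ((2 - 1*(-1))*(3 - 1*(-1)))*(-½) = ((2 + 1)*(3 + 1))*(-½) = (3*4)*(-½) = 12*(-½) = -6)
O*86 = -6*86 = -516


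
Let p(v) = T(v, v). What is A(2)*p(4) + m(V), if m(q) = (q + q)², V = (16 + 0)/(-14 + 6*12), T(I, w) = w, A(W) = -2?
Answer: -6472/841 ≈ -7.6956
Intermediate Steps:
p(v) = v
V = 8/29 (V = 16/(-14 + 72) = 16/58 = 16*(1/58) = 8/29 ≈ 0.27586)
m(q) = 4*q² (m(q) = (2*q)² = 4*q²)
A(2)*p(4) + m(V) = -2*4 + 4*(8/29)² = -8 + 4*(64/841) = -8 + 256/841 = -6472/841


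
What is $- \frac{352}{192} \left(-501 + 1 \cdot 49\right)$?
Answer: $\frac{2486}{3} \approx 828.67$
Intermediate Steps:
$- \frac{352}{192} \left(-501 + 1 \cdot 49\right) = \left(-352\right) \frac{1}{192} \left(-501 + 49\right) = \left(- \frac{11}{6}\right) \left(-452\right) = \frac{2486}{3}$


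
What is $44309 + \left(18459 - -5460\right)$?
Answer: $68228$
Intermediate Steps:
$44309 + \left(18459 - -5460\right) = 44309 + \left(18459 + 5460\right) = 44309 + 23919 = 68228$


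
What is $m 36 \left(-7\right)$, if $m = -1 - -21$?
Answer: $-5040$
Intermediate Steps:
$m = 20$ ($m = -1 + 21 = 20$)
$m 36 \left(-7\right) = 20 \cdot 36 \left(-7\right) = 720 \left(-7\right) = -5040$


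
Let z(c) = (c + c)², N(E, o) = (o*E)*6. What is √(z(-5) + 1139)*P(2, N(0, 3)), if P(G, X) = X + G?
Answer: 2*√1239 ≈ 70.399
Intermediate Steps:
N(E, o) = 6*E*o (N(E, o) = (E*o)*6 = 6*E*o)
z(c) = 4*c² (z(c) = (2*c)² = 4*c²)
P(G, X) = G + X
√(z(-5) + 1139)*P(2, N(0, 3)) = √(4*(-5)² + 1139)*(2 + 6*0*3) = √(4*25 + 1139)*(2 + 0) = √(100 + 1139)*2 = √1239*2 = 2*√1239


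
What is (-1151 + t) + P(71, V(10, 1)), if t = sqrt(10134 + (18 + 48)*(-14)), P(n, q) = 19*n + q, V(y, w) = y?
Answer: 208 + sqrt(9210) ≈ 303.97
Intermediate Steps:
P(n, q) = q + 19*n
t = sqrt(9210) (t = sqrt(10134 + 66*(-14)) = sqrt(10134 - 924) = sqrt(9210) ≈ 95.969)
(-1151 + t) + P(71, V(10, 1)) = (-1151 + sqrt(9210)) + (10 + 19*71) = (-1151 + sqrt(9210)) + (10 + 1349) = (-1151 + sqrt(9210)) + 1359 = 208 + sqrt(9210)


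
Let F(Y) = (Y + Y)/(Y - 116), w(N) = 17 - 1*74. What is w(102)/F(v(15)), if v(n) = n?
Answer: 1919/10 ≈ 191.90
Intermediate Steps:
w(N) = -57 (w(N) = 17 - 74 = -57)
F(Y) = 2*Y/(-116 + Y) (F(Y) = (2*Y)/(-116 + Y) = 2*Y/(-116 + Y))
w(102)/F(v(15)) = -57/(2*15/(-116 + 15)) = -57/(2*15/(-101)) = -57/(2*15*(-1/101)) = -57/(-30/101) = -57*(-101/30) = 1919/10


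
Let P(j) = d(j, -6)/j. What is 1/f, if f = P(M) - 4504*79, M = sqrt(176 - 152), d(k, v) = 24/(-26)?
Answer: -30066452/10698124684829 + 13*sqrt(6)/21396249369658 ≈ -2.8104e-6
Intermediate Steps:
d(k, v) = -12/13 (d(k, v) = 24*(-1/26) = -12/13)
M = 2*sqrt(6) (M = sqrt(24) = 2*sqrt(6) ≈ 4.8990)
P(j) = -12/(13*j)
f = -355816 - sqrt(6)/13 (f = -12*sqrt(6)/12/13 - 4504*79 = -sqrt(6)/13 - 1*355816 = -sqrt(6)/13 - 355816 = -355816 - sqrt(6)/13 ≈ -3.5582e+5)
1/f = 1/(-355816 - sqrt(6)/13)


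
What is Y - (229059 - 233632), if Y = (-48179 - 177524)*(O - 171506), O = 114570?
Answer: 12850630581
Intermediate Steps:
Y = 12850626008 (Y = (-48179 - 177524)*(114570 - 171506) = -225703*(-56936) = 12850626008)
Y - (229059 - 233632) = 12850626008 - (229059 - 233632) = 12850626008 - 1*(-4573) = 12850626008 + 4573 = 12850630581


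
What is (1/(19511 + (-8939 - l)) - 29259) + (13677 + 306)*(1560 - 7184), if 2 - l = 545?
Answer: -874413170864/11115 ≈ -7.8670e+7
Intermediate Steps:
l = -543 (l = 2 - 1*545 = 2 - 545 = -543)
(1/(19511 + (-8939 - l)) - 29259) + (13677 + 306)*(1560 - 7184) = (1/(19511 + (-8939 - 1*(-543))) - 29259) + (13677 + 306)*(1560 - 7184) = (1/(19511 + (-8939 + 543)) - 29259) + 13983*(-5624) = (1/(19511 - 8396) - 29259) - 78640392 = (1/11115 - 29259) - 78640392 = -325213784/11115 - 78640392 = -874413170864/11115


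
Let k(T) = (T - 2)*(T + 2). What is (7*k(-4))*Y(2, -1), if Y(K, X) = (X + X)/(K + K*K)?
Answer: -28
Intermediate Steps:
k(T) = (-2 + T)*(2 + T)
Y(K, X) = 2*X/(K + K²) (Y(K, X) = (2*X)/(K + K²) = 2*X/(K + K²))
(7*k(-4))*Y(2, -1) = (7*(-4 + (-4)²))*(2*(-1)/(2*(1 + 2))) = (7*(-4 + 16))*(2*(-1)*(½)/3) = (7*12)*(2*(-1)*(½)*(⅓)) = 84*(-⅓) = -28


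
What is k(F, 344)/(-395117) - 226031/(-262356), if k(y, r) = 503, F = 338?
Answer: 89176725559/103661315652 ≈ 0.86027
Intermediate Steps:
k(F, 344)/(-395117) - 226031/(-262356) = 503/(-395117) - 226031/(-262356) = 503*(-1/395117) - 226031*(-1/262356) = -503/395117 + 226031/262356 = 89176725559/103661315652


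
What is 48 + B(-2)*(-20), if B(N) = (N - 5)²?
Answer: -932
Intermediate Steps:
B(N) = (-5 + N)²
48 + B(-2)*(-20) = 48 + (-5 - 2)²*(-20) = 48 + (-7)²*(-20) = 48 + 49*(-20) = 48 - 980 = -932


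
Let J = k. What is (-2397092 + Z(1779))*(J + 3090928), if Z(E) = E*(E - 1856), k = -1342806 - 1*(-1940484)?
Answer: -9347204249450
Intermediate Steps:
k = 597678 (k = -1342806 + 1940484 = 597678)
J = 597678
Z(E) = E*(-1856 + E)
(-2397092 + Z(1779))*(J + 3090928) = (-2397092 + 1779*(-1856 + 1779))*(597678 + 3090928) = (-2397092 + 1779*(-77))*3688606 = (-2397092 - 136983)*3688606 = -2534075*3688606 = -9347204249450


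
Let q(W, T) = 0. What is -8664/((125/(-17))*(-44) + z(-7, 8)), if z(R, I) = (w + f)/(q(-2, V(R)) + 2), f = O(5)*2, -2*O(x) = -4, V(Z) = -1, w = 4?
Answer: -6137/232 ≈ -26.453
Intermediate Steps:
O(x) = 2 (O(x) = -1/2*(-4) = 2)
f = 4 (f = 2*2 = 4)
z(R, I) = 4 (z(R, I) = (4 + 4)/(0 + 2) = 8/2 = 8*(1/2) = 4)
-8664/((125/(-17))*(-44) + z(-7, 8)) = -8664/((125/(-17))*(-44) + 4) = -8664/((125*(-1/17))*(-44) + 4) = -8664/(-125/17*(-44) + 4) = -8664/(5500/17 + 4) = -8664/5568/17 = -8664*17/5568 = -6137/232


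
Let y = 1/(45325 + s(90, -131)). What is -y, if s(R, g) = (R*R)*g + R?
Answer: 1/1015685 ≈ 9.8456e-7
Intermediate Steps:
s(R, g) = R + g*R**2 (s(R, g) = R**2*g + R = g*R**2 + R = R + g*R**2)
y = -1/1015685 (y = 1/(45325 + 90*(1 + 90*(-131))) = 1/(45325 + 90*(1 - 11790)) = 1/(45325 + 90*(-11789)) = 1/(45325 - 1061010) = 1/(-1015685) = -1/1015685 ≈ -9.8456e-7)
-y = -1*(-1/1015685) = 1/1015685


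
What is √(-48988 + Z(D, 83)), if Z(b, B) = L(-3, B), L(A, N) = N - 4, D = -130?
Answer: I*√48909 ≈ 221.15*I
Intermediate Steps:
L(A, N) = -4 + N
Z(b, B) = -4 + B
√(-48988 + Z(D, 83)) = √(-48988 + (-4 + 83)) = √(-48988 + 79) = √(-48909) = I*√48909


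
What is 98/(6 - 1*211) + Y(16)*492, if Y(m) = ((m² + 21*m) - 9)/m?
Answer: 14699953/820 ≈ 17927.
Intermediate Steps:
Y(m) = (-9 + m² + 21*m)/m
98/(6 - 1*211) + Y(16)*492 = 98/(6 - 1*211) + (21 + 16 - 9/16)*492 = 98/(6 - 211) + (21 + 16 - 9*1/16)*492 = 98/(-205) + (21 + 16 - 9/16)*492 = 98*(-1/205) + (583/16)*492 = -98/205 + 71709/4 = 14699953/820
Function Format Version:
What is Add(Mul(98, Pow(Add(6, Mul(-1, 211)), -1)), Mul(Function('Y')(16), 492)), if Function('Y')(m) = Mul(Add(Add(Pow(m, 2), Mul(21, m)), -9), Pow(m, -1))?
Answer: Rational(14699953, 820) ≈ 17927.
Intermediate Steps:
Function('Y')(m) = Mul(Pow(m, -1), Add(-9, Pow(m, 2), Mul(21, m))) (Function('Y')(m) = Mul(Add(-9, Pow(m, 2), Mul(21, m)), Pow(m, -1)) = Mul(Pow(m, -1), Add(-9, Pow(m, 2), Mul(21, m))))
Add(Mul(98, Pow(Add(6, Mul(-1, 211)), -1)), Mul(Function('Y')(16), 492)) = Add(Mul(98, Pow(Add(6, Mul(-1, 211)), -1)), Mul(Add(21, 16, Mul(-9, Pow(16, -1))), 492)) = Add(Mul(98, Pow(Add(6, -211), -1)), Mul(Add(21, 16, Mul(-9, Rational(1, 16))), 492)) = Add(Mul(98, Pow(-205, -1)), Mul(Add(21, 16, Rational(-9, 16)), 492)) = Add(Mul(98, Rational(-1, 205)), Mul(Rational(583, 16), 492)) = Add(Rational(-98, 205), Rational(71709, 4)) = Rational(14699953, 820)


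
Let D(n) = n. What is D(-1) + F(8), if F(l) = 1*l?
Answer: 7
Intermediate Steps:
F(l) = l
D(-1) + F(8) = -1 + 8 = 7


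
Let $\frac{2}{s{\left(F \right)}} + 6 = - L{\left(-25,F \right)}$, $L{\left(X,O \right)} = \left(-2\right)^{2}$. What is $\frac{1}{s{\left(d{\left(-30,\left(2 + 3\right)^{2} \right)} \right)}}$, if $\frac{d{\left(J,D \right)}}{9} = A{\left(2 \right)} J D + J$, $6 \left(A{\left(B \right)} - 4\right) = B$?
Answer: $-5$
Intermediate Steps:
$L{\left(X,O \right)} = 4$
$A{\left(B \right)} = 4 + \frac{B}{6}$
$d{\left(J,D \right)} = 9 J + 39 D J$ ($d{\left(J,D \right)} = 9 \left(\left(4 + \frac{1}{6} \cdot 2\right) J D + J\right) = 9 \left(\left(4 + \frac{1}{3}\right) J D + J\right) = 9 \left(\frac{13 J}{3} D + J\right) = 9 \left(\frac{13 D J}{3} + J\right) = 9 \left(J + \frac{13 D J}{3}\right) = 9 J + 39 D J$)
$s{\left(F \right)} = - \frac{1}{5}$ ($s{\left(F \right)} = \frac{2}{-6 - 4} = \frac{2}{-10} = 2 \left(- \frac{1}{10}\right) = - \frac{1}{5}$)
$\frac{1}{s{\left(d{\left(-30,\left(2 + 3\right)^{2} \right)} \right)}} = \frac{1}{- \frac{1}{5}} = -5$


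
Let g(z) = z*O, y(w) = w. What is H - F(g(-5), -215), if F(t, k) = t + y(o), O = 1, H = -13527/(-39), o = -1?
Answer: 4587/13 ≈ 352.85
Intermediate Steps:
H = 4509/13 (H = -13527*(-1)/39 = -27*(-167/13) = 4509/13 ≈ 346.85)
g(z) = z (g(z) = z*1 = z)
F(t, k) = -1 + t (F(t, k) = t - 1 = -1 + t)
H - F(g(-5), -215) = 4509/13 - (-1 - 5) = 4509/13 - 1*(-6) = 4509/13 + 6 = 4587/13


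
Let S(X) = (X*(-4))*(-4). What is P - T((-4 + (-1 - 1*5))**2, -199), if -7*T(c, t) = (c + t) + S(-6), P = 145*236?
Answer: 239345/7 ≈ 34192.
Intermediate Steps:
S(X) = 16*X (S(X) = -4*X*(-4) = 16*X)
P = 34220
T(c, t) = 96/7 - c/7 - t/7 (T(c, t) = -((c + t) + 16*(-6))/7 = -((c + t) - 96)/7 = -(-96 + c + t)/7 = 96/7 - c/7 - t/7)
P - T((-4 + (-1 - 1*5))**2, -199) = 34220 - (96/7 - (-4 + (-1 - 1*5))**2/7 - 1/7*(-199)) = 34220 - (96/7 - (-4 + (-1 - 5))**2/7 + 199/7) = 34220 - (96/7 - (-4 - 6)**2/7 + 199/7) = 34220 - (96/7 - 1/7*(-10)**2 + 199/7) = 34220 - (96/7 - 1/7*100 + 199/7) = 34220 - (96/7 - 100/7 + 199/7) = 34220 - 1*195/7 = 34220 - 195/7 = 239345/7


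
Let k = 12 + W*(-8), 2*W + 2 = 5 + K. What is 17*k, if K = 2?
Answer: -136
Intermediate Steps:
W = 5/2 (W = -1 + (5 + 2)/2 = -1 + (1/2)*7 = -1 + 7/2 = 5/2 ≈ 2.5000)
k = -8 (k = 12 + (5/2)*(-8) = 12 - 20 = -8)
17*k = 17*(-8) = -136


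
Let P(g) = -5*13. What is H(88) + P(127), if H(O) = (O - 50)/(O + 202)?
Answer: -9406/145 ≈ -64.869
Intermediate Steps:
P(g) = -65
H(O) = (-50 + O)/(202 + O)
H(88) + P(127) = (-50 + 88)/(202 + 88) - 65 = 38/290 - 65 = (1/290)*38 - 65 = 19/145 - 65 = -9406/145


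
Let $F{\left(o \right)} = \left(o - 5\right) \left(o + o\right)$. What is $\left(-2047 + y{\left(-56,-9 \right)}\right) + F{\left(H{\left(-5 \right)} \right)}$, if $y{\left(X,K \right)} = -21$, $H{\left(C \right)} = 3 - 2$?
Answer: $-2076$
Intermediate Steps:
$H{\left(C \right)} = 1$
$F{\left(o \right)} = 2 o \left(-5 + o\right)$ ($F{\left(o \right)} = \left(-5 + o\right) 2 o = 2 o \left(-5 + o\right)$)
$\left(-2047 + y{\left(-56,-9 \right)}\right) + F{\left(H{\left(-5 \right)} \right)} = \left(-2047 - 21\right) + 2 \cdot 1 \left(-5 + 1\right) = -2068 + 2 \cdot 1 \left(-4\right) = -2068 - 8 = -2076$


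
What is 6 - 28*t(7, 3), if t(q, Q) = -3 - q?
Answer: 286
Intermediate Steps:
6 - 28*t(7, 3) = 6 - 28*(-3 - 1*7) = 6 - 28*(-3 - 7) = 6 - 28*(-10) = 6 + 280 = 286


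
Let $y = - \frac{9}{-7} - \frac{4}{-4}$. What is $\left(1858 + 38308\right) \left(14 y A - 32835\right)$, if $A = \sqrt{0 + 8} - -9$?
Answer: $-1307282802 + 2570624 \sqrt{2} \approx -1.3036 \cdot 10^{9}$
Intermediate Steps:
$A = 9 + 2 \sqrt{2}$ ($A = \sqrt{8} + 9 = 2 \sqrt{2} + 9 = 9 + 2 \sqrt{2} \approx 11.828$)
$y = \frac{16}{7}$ ($y = \left(-9\right) \left(- \frac{1}{7}\right) - -1 = \frac{9}{7} + 1 = \frac{16}{7} \approx 2.2857$)
$\left(1858 + 38308\right) \left(14 y A - 32835\right) = \left(1858 + 38308\right) \left(14 \cdot \frac{16}{7} \left(9 + 2 \sqrt{2}\right) - 32835\right) = 40166 \left(32 \left(9 + 2 \sqrt{2}\right) - 32835\right) = 40166 \left(\left(288 + 64 \sqrt{2}\right) - 32835\right) = 40166 \left(-32547 + 64 \sqrt{2}\right) = -1307282802 + 2570624 \sqrt{2}$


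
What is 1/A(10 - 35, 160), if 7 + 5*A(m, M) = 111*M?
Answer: 5/17753 ≈ 0.00028164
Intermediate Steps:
A(m, M) = -7/5 + 111*M/5 (A(m, M) = -7/5 + (111*M)/5 = -7/5 + 111*M/5)
1/A(10 - 35, 160) = 1/(-7/5 + (111/5)*160) = 1/(-7/5 + 3552) = 1/(17753/5) = 5/17753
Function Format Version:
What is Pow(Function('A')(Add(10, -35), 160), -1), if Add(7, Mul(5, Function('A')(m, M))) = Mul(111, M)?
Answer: Rational(5, 17753) ≈ 0.00028164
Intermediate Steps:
Function('A')(m, M) = Add(Rational(-7, 5), Mul(Rational(111, 5), M)) (Function('A')(m, M) = Add(Rational(-7, 5), Mul(Rational(1, 5), Mul(111, M))) = Add(Rational(-7, 5), Mul(Rational(111, 5), M)))
Pow(Function('A')(Add(10, -35), 160), -1) = Pow(Add(Rational(-7, 5), Mul(Rational(111, 5), 160)), -1) = Pow(Add(Rational(-7, 5), 3552), -1) = Pow(Rational(17753, 5), -1) = Rational(5, 17753)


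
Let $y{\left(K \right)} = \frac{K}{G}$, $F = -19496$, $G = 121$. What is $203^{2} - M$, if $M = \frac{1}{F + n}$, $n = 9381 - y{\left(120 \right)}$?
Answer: $\frac{50441258436}{1224035} \approx 41209.0$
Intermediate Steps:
$y{\left(K \right)} = \frac{K}{121}$
$n = \frac{1134981}{121}$ ($n = 9381 - \frac{1}{121} \cdot 120 = 9381 - \frac{120}{121} = \frac{1134981}{121} \approx 9380.0$)
$M = - \frac{121}{1224035}$ ($M = \frac{1}{-19496 + \frac{1134981}{121}} = \frac{1}{- \frac{1224035}{121}} = - \frac{121}{1224035} \approx -9.8853 \cdot 10^{-5}$)
$203^{2} - M = 203^{2} - - \frac{121}{1224035} = 41209 + \frac{121}{1224035} = \frac{50441258436}{1224035}$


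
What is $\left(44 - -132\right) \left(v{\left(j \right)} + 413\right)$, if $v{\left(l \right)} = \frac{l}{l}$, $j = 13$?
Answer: $72864$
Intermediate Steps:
$v{\left(l \right)} = 1$
$\left(44 - -132\right) \left(v{\left(j \right)} + 413\right) = \left(44 - -132\right) \left(1 + 413\right) = \left(44 + 132\right) 414 = 176 \cdot 414 = 72864$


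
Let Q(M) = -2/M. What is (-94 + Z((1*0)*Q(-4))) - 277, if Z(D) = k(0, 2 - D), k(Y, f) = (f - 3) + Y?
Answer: -372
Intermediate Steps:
k(Y, f) = -3 + Y + f (k(Y, f) = (-3 + f) + Y = -3 + Y + f)
Z(D) = -1 - D (Z(D) = -3 + 0 + (2 - D) = -1 - D)
(-94 + Z((1*0)*Q(-4))) - 277 = (-94 + (-1 - 1*0*(-2/(-4)))) - 277 = (-94 + (-1 - 0*(-2*(-¼)))) - 277 = (-94 + (-1 - 0/2)) - 277 = (-94 + (-1 - 1*0)) - 277 = (-94 + (-1 + 0)) - 277 = (-94 - 1) - 277 = -95 - 277 = -372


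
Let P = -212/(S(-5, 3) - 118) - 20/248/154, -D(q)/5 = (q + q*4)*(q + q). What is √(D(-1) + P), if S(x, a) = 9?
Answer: I*√13012524313327/520366 ≈ 6.9322*I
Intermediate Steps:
D(q) = -50*q² (D(q) = -5*(q + q*4)*(q + q) = -5*(q + 4*q)*2*q = -5*5*q*2*q = -50*q²)
P = 2023631/1040732 (P = -212/(9 - 118) - 20/248/154 = -212/(-109) - 20*1/248*(1/154) = -212*(-1/109) - 5/62*1/154 = 212/109 - 5/9548 = 2023631/1040732 ≈ 1.9444)
√(D(-1) + P) = √(-50*(-1)² + 2023631/1040732) = √(-50*1 + 2023631/1040732) = √(-50 + 2023631/1040732) = √(-50012969/1040732) = I*√13012524313327/520366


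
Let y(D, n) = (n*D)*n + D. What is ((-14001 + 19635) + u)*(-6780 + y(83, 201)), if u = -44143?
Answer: -128873680274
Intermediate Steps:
y(D, n) = D + D*n² (y(D, n) = (D*n)*n + D = D*n² + D = D + D*n²)
((-14001 + 19635) + u)*(-6780 + y(83, 201)) = ((-14001 + 19635) - 44143)*(-6780 + 83*(1 + 201²)) = (5634 - 44143)*(-6780 + 83*(1 + 40401)) = -38509*(-6780 + 83*40402) = -38509*(-6780 + 3353366) = -38509*3346586 = -128873680274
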